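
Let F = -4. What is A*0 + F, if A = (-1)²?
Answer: -4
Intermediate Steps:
A = 1
A*0 + F = 1*0 - 4 = 0 - 4 = -4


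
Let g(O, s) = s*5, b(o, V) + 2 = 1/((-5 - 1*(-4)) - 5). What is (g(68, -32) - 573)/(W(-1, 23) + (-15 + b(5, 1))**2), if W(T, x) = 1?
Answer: -26388/10645 ≈ -2.4789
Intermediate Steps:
b(o, V) = -13/6 (b(o, V) = -2 + 1/((-5 - 1*(-4)) - 5) = -2 + 1/((-5 + 4) - 5) = -2 + 1/(-1 - 5) = -2 + 1/(-6) = -2 - 1/6 = -13/6)
g(O, s) = 5*s
(g(68, -32) - 573)/(W(-1, 23) + (-15 + b(5, 1))**2) = (5*(-32) - 573)/(1 + (-15 - 13/6)**2) = (-160 - 573)/(1 + (-103/6)**2) = -733/(1 + 10609/36) = -733/10645/36 = -733*36/10645 = -26388/10645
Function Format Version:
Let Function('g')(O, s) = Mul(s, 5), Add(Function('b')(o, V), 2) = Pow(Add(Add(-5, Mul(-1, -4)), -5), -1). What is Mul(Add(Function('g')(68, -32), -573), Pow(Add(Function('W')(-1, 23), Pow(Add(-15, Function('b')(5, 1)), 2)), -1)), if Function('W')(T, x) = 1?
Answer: Rational(-26388, 10645) ≈ -2.4789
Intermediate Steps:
Function('b')(o, V) = Rational(-13, 6) (Function('b')(o, V) = Add(-2, Pow(Add(Add(-5, Mul(-1, -4)), -5), -1)) = Add(-2, Pow(Add(Add(-5, 4), -5), -1)) = Add(-2, Pow(Add(-1, -5), -1)) = Add(-2, Pow(-6, -1)) = Add(-2, Rational(-1, 6)) = Rational(-13, 6))
Function('g')(O, s) = Mul(5, s)
Mul(Add(Function('g')(68, -32), -573), Pow(Add(Function('W')(-1, 23), Pow(Add(-15, Function('b')(5, 1)), 2)), -1)) = Mul(Add(Mul(5, -32), -573), Pow(Add(1, Pow(Add(-15, Rational(-13, 6)), 2)), -1)) = Mul(Add(-160, -573), Pow(Add(1, Pow(Rational(-103, 6), 2)), -1)) = Mul(-733, Pow(Add(1, Rational(10609, 36)), -1)) = Mul(-733, Pow(Rational(10645, 36), -1)) = Mul(-733, Rational(36, 10645)) = Rational(-26388, 10645)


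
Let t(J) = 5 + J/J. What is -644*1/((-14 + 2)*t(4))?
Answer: 161/18 ≈ 8.9444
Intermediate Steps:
t(J) = 6 (t(J) = 5 + 1 = 6)
-644*1/((-14 + 2)*t(4)) = -644*1/(6*(-14 + 2)) = -644/((-12*6)) = -644/(-72) = -644*(-1/72) = 161/18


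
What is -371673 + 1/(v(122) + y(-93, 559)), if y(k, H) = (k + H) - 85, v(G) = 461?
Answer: -312948665/842 ≈ -3.7167e+5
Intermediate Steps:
y(k, H) = -85 + H + k (y(k, H) = (H + k) - 85 = -85 + H + k)
-371673 + 1/(v(122) + y(-93, 559)) = -371673 + 1/(461 + (-85 + 559 - 93)) = -371673 + 1/(461 + 381) = -371673 + 1/842 = -312948665/842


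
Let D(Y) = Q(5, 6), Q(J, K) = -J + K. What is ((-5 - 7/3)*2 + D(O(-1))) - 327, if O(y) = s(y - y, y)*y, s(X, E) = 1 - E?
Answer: -1022/3 ≈ -340.67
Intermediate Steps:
Q(J, K) = K - J
O(y) = y*(1 - y) (O(y) = (1 - y)*y = y*(1 - y))
D(Y) = 1 (D(Y) = 6 - 1*5 = 6 - 5 = 1)
((-5 - 7/3)*2 + D(O(-1))) - 327 = ((-5 - 7/3)*2 + 1) - 327 = (-22/3*2 + 1) - 327 = (-44/3 + 1) - 327 = -41/3 - 327 = -1022/3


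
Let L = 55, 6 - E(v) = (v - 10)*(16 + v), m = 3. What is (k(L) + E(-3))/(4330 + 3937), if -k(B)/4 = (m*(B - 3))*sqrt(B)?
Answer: 25/1181 - 624*sqrt(55)/8267 ≈ -0.53861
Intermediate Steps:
E(v) = 6 - (-10 + v)*(16 + v) (E(v) = 6 - (v - 10)*(16 + v) = 6 - (-10 + v)*(16 + v))
k(B) = -4*sqrt(B)*(-9 + 3*B) (k(B) = -4*3*(B - 3)*sqrt(B) = -4*3*(-3 + B)*sqrt(B) = -4*(-9 + 3*B)*sqrt(B) = -4*sqrt(B)*(-9 + 3*B))
(k(L) + E(-3))/(4330 + 3937) = (12*sqrt(55)*(3 - 1*55) + (166 - 1*(-3)**2 - 6*(-3)))/(4330 + 3937) = (12*sqrt(55)*(3 - 55) + (166 - 1*9 + 18))/8267 = (12*sqrt(55)*(-52) + (166 - 9 + 18))*(1/8267) = (-624*sqrt(55) + 175)*(1/8267) = (175 - 624*sqrt(55))*(1/8267) = 25/1181 - 624*sqrt(55)/8267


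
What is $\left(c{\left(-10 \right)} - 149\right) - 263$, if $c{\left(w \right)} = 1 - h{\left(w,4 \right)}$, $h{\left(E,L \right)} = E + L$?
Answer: $-405$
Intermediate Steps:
$c{\left(w \right)} = -3 - w$ ($c{\left(w \right)} = 1 - \left(w + 4\right) = 1 - \left(4 + w\right) = -3 - w$)
$\left(c{\left(-10 \right)} - 149\right) - 263 = \left(\left(-3 - -10\right) - 149\right) - 263 = \left(\left(-3 + 10\right) - 149\right) - 263 = \left(7 - 149\right) - 263 = -142 - 263 = -405$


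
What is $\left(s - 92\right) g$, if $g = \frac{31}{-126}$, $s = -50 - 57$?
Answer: $\frac{6169}{126} \approx 48.96$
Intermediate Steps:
$s = -107$
$g = - \frac{31}{126}$ ($g = 31 \left(- \frac{1}{126}\right) = - \frac{31}{126} \approx -0.24603$)
$\left(s - 92\right) g = \left(-107 - 92\right) \left(- \frac{31}{126}\right) = \left(-199\right) \left(- \frac{31}{126}\right) = \frac{6169}{126}$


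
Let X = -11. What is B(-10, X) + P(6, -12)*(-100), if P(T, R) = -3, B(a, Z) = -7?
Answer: 293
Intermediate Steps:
B(-10, X) + P(6, -12)*(-100) = -7 - 3*(-100) = -7 + 300 = 293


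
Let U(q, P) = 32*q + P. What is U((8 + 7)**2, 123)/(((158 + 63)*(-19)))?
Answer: -7323/4199 ≈ -1.7440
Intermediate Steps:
U(q, P) = P + 32*q
U((8 + 7)**2, 123)/(((158 + 63)*(-19))) = (123 + 32*(8 + 7)**2)/(((158 + 63)*(-19))) = (123 + 32*15**2)/((221*(-19))) = (123 + 32*225)/(-4199) = (123 + 7200)*(-1/4199) = 7323*(-1/4199) = -7323/4199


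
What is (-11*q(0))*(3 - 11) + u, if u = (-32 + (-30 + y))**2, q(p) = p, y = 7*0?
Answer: 3844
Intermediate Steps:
y = 0
u = 3844 (u = (-32 + (-30 + 0))**2 = (-32 - 30)**2 = (-62)**2 = 3844)
(-11*q(0))*(3 - 11) + u = (-11*0)*(3 - 11) + 3844 = 0*(-8) + 3844 = 0 + 3844 = 3844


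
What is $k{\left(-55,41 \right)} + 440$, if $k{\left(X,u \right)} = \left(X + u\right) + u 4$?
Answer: $590$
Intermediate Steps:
$k{\left(X,u \right)} = X + 5 u$ ($k{\left(X,u \right)} = \left(X + u\right) + 4 u = X + 5 u$)
$k{\left(-55,41 \right)} + 440 = \left(-55 + 5 \cdot 41\right) + 440 = \left(-55 + 205\right) + 440 = 150 + 440 = 590$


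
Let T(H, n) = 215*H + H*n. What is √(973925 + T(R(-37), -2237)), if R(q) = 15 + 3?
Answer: √937529 ≈ 968.26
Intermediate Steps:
R(q) = 18
√(973925 + T(R(-37), -2237)) = √(973925 + 18*(215 - 2237)) = √(973925 + 18*(-2022)) = √(973925 - 36396) = √937529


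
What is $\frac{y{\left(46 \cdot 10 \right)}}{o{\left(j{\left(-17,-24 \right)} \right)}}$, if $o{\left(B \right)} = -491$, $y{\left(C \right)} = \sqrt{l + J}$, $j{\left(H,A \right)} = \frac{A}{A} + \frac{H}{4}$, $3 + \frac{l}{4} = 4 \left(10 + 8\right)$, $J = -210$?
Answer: $- \frac{\sqrt{66}}{491} \approx -0.016546$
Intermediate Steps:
$l = 276$ ($l = -12 + 4 \cdot 4 \left(10 + 8\right) = -12 + 4 \cdot 4 \cdot 18 = -12 + 4 \cdot 72 = -12 + 288 = 276$)
$j{\left(H,A \right)} = 1 + \frac{H}{4}$ ($j{\left(H,A \right)} = 1 + H \frac{1}{4} = 1 + \frac{H}{4}$)
$y{\left(C \right)} = \sqrt{66}$ ($y{\left(C \right)} = \sqrt{276 - 210} = \sqrt{66}$)
$\frac{y{\left(46 \cdot 10 \right)}}{o{\left(j{\left(-17,-24 \right)} \right)}} = \frac{\sqrt{66}}{-491} = \sqrt{66} \left(- \frac{1}{491}\right) = - \frac{\sqrt{66}}{491}$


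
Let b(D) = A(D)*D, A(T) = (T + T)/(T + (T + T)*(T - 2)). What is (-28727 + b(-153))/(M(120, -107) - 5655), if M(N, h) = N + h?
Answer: 2958779/581126 ≈ 5.0915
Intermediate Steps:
A(T) = 2*T/(T + 2*T*(-2 + T)) (A(T) = (2*T)/(T + (2*T)*(-2 + T)) = (2*T)/(T + 2*T*(-2 + T)) = 2*T/(T + 2*T*(-2 + T)))
b(D) = 2*D/(-3 + 2*D) (b(D) = (2/(-3 + 2*D))*D = 2*D/(-3 + 2*D))
(-28727 + b(-153))/(M(120, -107) - 5655) = (-28727 + 2*(-153)/(-3 + 2*(-153)))/((120 - 107) - 5655) = (-28727 + 2*(-153)/(-3 - 306))/(13 - 5655) = (-28727 + 2*(-153)/(-309))/(-5642) = (-28727 + 2*(-153)*(-1/309))*(-1/5642) = (-28727 + 102/103)*(-1/5642) = -2958779/103*(-1/5642) = 2958779/581126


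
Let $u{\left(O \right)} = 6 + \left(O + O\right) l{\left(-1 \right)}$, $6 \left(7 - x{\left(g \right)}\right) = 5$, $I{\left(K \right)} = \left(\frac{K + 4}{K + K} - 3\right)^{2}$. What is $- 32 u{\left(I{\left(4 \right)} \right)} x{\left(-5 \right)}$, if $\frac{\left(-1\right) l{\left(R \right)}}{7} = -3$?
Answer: $-34336$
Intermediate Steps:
$I{\left(K \right)} = \left(-3 + \frac{4 + K}{2 K}\right)^{2}$ ($I{\left(K \right)} = \left(\frac{4 + K}{2 K} - 3\right)^{2} = \left(-3 + \frac{4 + K}{2 K}\right)^{2}$)
$l{\left(R \right)} = 21$ ($l{\left(R \right)} = \left(-7\right) \left(-3\right) = 21$)
$x{\left(g \right)} = \frac{37}{6}$ ($x{\left(g \right)} = 7 - \frac{5}{6} = \frac{37}{6}$)
$u{\left(O \right)} = 6 + 42 O$ ($u{\left(O \right)} = 6 + \left(O + O\right) 21 = 6 + 2 O 21 = 6 + 42 O$)
$- 32 u{\left(I{\left(4 \right)} \right)} x{\left(-5 \right)} = - 32 \left(6 + 42 \frac{\left(-4 + 5 \cdot 4\right)^{2}}{4 \cdot 16}\right) \frac{37}{6} = - 32 \left(6 + 42 \cdot \frac{1}{4} \cdot \frac{1}{16} \left(-4 + 20\right)^{2}\right) \frac{37}{6} = - 32 \left(6 + 42 \cdot \frac{1}{4} \cdot \frac{1}{16} \cdot 16^{2}\right) \frac{37}{6} = - 32 \left(6 + 42 \cdot \frac{1}{4} \cdot \frac{1}{16} \cdot 256\right) \frac{37}{6} = - 32 \left(6 + 42 \cdot 4\right) \frac{37}{6} = - 32 \left(6 + 168\right) \frac{37}{6} = \left(-32\right) 174 \cdot \frac{37}{6} = \left(-5568\right) \frac{37}{6} = -34336$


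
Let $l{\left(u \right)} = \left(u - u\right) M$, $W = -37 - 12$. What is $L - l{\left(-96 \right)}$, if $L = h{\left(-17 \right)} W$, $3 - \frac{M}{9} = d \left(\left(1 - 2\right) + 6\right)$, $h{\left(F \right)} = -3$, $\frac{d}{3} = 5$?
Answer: $147$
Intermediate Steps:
$d = 15$ ($d = 3 \cdot 5 = 15$)
$M = -648$ ($M = 27 - 9 \cdot 15 \left(\left(1 - 2\right) + 6\right) = 27 - 9 \cdot 15 \left(-1 + 6\right) = 27 - 9 \cdot 15 \cdot 5 = 27 - 675 = -648$)
$W = -49$
$l{\left(u \right)} = 0$ ($l{\left(u \right)} = \left(u - u\right) \left(-648\right) = 0 \left(-648\right) = 0$)
$L = 147$ ($L = \left(-3\right) \left(-49\right) = 147$)
$L - l{\left(-96 \right)} = 147 - 0 = 147 + 0 = 147$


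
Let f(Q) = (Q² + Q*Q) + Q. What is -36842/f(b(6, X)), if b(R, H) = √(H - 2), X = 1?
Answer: 73684/5 + 36842*I/5 ≈ 14737.0 + 7368.4*I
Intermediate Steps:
b(R, H) = √(-2 + H)
f(Q) = Q + 2*Q² (f(Q) = (Q² + Q²) + Q = 2*Q² + Q = Q + 2*Q²)
-36842/f(b(6, X)) = -36842/(√(-2 + 1)*(1 + 2*√(-2 + 1))) = -36842/(√(-1)*(1 + 2*√(-1))) = -36842/(I*(1 + 2*I)) = -36842*(-I*(1 - 2*I)/5) = -(-36842)*I*(1 - 2*I)/5 = 36842*I*(1 - 2*I)/5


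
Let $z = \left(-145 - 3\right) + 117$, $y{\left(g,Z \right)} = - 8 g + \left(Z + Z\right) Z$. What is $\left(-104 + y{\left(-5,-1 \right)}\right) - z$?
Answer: $-31$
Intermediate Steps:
$y{\left(g,Z \right)} = - 8 g + 2 Z^{2}$ ($y{\left(g,Z \right)} = - 8 g + 2 Z Z = - 8 g + 2 Z^{2}$)
$z = -31$ ($z = -148 + 117 = -31$)
$\left(-104 + y{\left(-5,-1 \right)}\right) - z = \left(-104 + \left(\left(-8\right) \left(-5\right) + 2 \left(-1\right)^{2}\right)\right) - -31 = \left(-104 + \left(40 + 2 \cdot 1\right)\right) + 31 = \left(-104 + \left(40 + 2\right)\right) + 31 = \left(-104 + 42\right) + 31 = -62 + 31 = -31$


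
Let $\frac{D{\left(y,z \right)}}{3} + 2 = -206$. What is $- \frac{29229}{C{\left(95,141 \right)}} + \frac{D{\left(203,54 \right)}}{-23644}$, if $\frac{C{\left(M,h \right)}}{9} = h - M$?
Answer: $- \frac{2503015}{35466} \approx -70.575$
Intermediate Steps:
$C{\left(M,h \right)} = - 9 M + 9 h$ ($C{\left(M,h \right)} = 9 \left(h - M\right) = - 9 M + 9 h$)
$D{\left(y,z \right)} = -624$ ($D{\left(y,z \right)} = -6 + 3 \left(-206\right) = -6 - 618 = -624$)
$- \frac{29229}{C{\left(95,141 \right)}} + \frac{D{\left(203,54 \right)}}{-23644} = - \frac{29229}{\left(-9\right) 95 + 9 \cdot 141} - \frac{624}{-23644} = - \frac{29229}{-855 + 1269} - - \frac{156}{5911} = - \frac{29229}{414} + \frac{156}{5911} = \left(-29229\right) \frac{1}{414} + \frac{156}{5911} = - \frac{9743}{138} + \frac{156}{5911} = - \frac{2503015}{35466}$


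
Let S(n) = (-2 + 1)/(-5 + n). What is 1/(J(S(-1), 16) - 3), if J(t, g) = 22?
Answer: 1/19 ≈ 0.052632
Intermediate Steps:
S(n) = -1/(-5 + n)
1/(J(S(-1), 16) - 3) = 1/(22 - 3) = 1/19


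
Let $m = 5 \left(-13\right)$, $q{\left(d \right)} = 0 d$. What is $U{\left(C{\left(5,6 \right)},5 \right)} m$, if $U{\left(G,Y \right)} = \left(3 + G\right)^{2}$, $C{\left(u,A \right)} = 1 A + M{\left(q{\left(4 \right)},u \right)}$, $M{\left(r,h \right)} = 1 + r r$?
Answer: $-6500$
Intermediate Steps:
$q{\left(d \right)} = 0$
$M{\left(r,h \right)} = 1 + r^{2}$
$m = -65$
$C{\left(u,A \right)} = 1 + A$ ($C{\left(u,A \right)} = 1 A + \left(1 + 0^{2}\right) = A + \left(1 + 0\right) = A + 1 = 1 + A$)
$U{\left(C{\left(5,6 \right)},5 \right)} m = \left(3 + \left(1 + 6\right)\right)^{2} \left(-65\right) = \left(3 + 7\right)^{2} \left(-65\right) = 10^{2} \left(-65\right) = 100 \left(-65\right) = -6500$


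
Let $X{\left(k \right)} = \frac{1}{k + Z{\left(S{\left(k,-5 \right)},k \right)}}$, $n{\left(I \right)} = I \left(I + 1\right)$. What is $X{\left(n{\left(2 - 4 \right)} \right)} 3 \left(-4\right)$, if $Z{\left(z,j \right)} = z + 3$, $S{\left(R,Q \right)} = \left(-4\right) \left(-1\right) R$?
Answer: $- \frac{12}{13} \approx -0.92308$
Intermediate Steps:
$S{\left(R,Q \right)} = 4 R$
$Z{\left(z,j \right)} = 3 + z$
$n{\left(I \right)} = I \left(1 + I\right)$
$X{\left(k \right)} = \frac{1}{3 + 5 k}$ ($X{\left(k \right)} = \frac{1}{k + \left(3 + 4 k\right)} = \frac{1}{3 + 5 k}$)
$X{\left(n{\left(2 - 4 \right)} \right)} 3 \left(-4\right) = \frac{1}{3 + 5 \left(2 - 4\right) \left(1 + \left(2 - 4\right)\right)} 3 \left(-4\right) = \frac{1}{3 + 5 \left(- 2 \left(1 - 2\right)\right)} 3 \left(-4\right) = \frac{1}{3 + 5 \left(\left(-2\right) \left(-1\right)\right)} 3 \left(-4\right) = \frac{1}{3 + 5 \cdot 2} \cdot 3 \left(-4\right) = \frac{1}{3 + 10} \cdot 3 \left(-4\right) = \frac{1}{13} \cdot 3 \left(-4\right) = \frac{3}{13} \left(-4\right) = - \frac{12}{13}$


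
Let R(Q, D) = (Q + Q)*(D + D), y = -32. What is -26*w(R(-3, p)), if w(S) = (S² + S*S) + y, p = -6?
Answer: -268736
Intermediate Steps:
R(Q, D) = 4*D*Q (R(Q, D) = (2*Q)*(2*D) = 4*D*Q)
w(S) = -32 + 2*S² (w(S) = (S² + S*S) - 32 = (S² + S²) - 32 = 2*S² - 32 = -32 + 2*S²)
-26*w(R(-3, p)) = -26*(-32 + 2*(4*(-6)*(-3))²) = -26*(-32 + 2*72²) = -26*(-32 + 2*5184) = -26*(-32 + 10368) = -26*10336 = -268736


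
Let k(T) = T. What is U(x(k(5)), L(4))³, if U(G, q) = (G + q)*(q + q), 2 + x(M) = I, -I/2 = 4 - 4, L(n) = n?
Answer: 4096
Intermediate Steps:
I = 0 (I = -2*(4 - 4) = -2*0 = 0)
x(M) = -2 (x(M) = -2 + 0 = -2)
U(G, q) = 2*q*(G + q) (U(G, q) = (G + q)*(2*q) = 2*q*(G + q))
U(x(k(5)), L(4))³ = (2*4*(-2 + 4))³ = (2*4*2)³ = 16³ = 4096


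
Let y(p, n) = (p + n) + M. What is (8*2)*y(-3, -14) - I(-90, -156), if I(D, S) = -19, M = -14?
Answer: -477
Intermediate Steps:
y(p, n) = -14 + n + p (y(p, n) = (p + n) - 14 = (n + p) - 14 = -14 + n + p)
(8*2)*y(-3, -14) - I(-90, -156) = (8*2)*(-14 - 14 - 3) - 1*(-19) = 16*(-31) + 19 = -496 + 19 = -477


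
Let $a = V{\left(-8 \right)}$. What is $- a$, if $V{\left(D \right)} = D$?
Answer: $8$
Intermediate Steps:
$a = -8$
$- a = \left(-1\right) \left(-8\right) = 8$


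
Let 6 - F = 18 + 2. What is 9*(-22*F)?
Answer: 2772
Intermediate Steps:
F = -14 (F = 6 - (18 + 2) = 6 - 1*20 = 6 - 20 = -14)
9*(-22*F) = 9*(-22*(-14)) = 9*308 = 2772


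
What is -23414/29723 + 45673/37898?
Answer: 470194807/1126442254 ≈ 0.41742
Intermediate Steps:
-23414/29723 + 45673/37898 = 470194807/1126442254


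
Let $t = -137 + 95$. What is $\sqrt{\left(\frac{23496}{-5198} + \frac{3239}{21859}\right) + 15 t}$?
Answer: $\frac{i \sqrt{2047468178642851741}}{56811541} \approx 25.187 i$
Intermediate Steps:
$t = -42$
$\sqrt{\left(\frac{23496}{-5198} + \frac{3239}{21859}\right) + 15 t} = \sqrt{\left(\frac{23496}{-5198} + \frac{3239}{21859}\right) + 15 \left(-42\right)} = \sqrt{\left(23496 \left(- \frac{1}{5198}\right) + 3239 \cdot \frac{1}{21859}\right) - 630} = \sqrt{\left(- \frac{11748}{2599} + \frac{3239}{21859}\right) - 630} = \sqrt{- \frac{248381371}{56811541} - 630} = \sqrt{- \frac{36039652201}{56811541}} = \frac{i \sqrt{2047468178642851741}}{56811541}$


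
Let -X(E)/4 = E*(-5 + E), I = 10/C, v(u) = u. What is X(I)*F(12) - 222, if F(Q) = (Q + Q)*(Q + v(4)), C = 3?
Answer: 24934/3 ≈ 8311.3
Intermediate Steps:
I = 10/3 ≈ 3.3333
F(Q) = 2*Q*(4 + Q) (F(Q) = (Q + Q)*(Q + 4) = (2*Q)*(4 + Q) = 2*Q*(4 + Q))
X(E) = -4*E*(-5 + E)
X(I)*F(12) - 222 = (4*(10/3)*(5 - 1*10/3))*(2*12*(4 + 12)) - 222 = (4*(10/3)*(5 - 10/3))*(2*12*16) - 222 = (4*(10/3)*(5/3))*384 - 222 = (200/9)*384 - 222 = 25600/3 - 222 = 24934/3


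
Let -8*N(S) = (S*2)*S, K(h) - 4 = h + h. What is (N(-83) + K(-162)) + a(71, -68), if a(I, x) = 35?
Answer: -8029/4 ≈ -2007.3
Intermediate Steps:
K(h) = 4 + 2*h (K(h) = 4 + (h + h) = 4 + 2*h)
N(S) = -S²/4 (N(S) = -S*2*S/8 = -2*S*S/8 = -S²/4)
(N(-83) + K(-162)) + a(71, -68) = (-¼*(-83)² + (4 + 2*(-162))) + 35 = (-¼*6889 + (4 - 324)) + 35 = (-6889/4 - 320) + 35 = -8169/4 + 35 = -8029/4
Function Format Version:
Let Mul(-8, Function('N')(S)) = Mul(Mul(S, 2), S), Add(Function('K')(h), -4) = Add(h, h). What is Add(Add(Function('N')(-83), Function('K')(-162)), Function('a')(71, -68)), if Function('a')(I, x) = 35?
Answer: Rational(-8029, 4) ≈ -2007.3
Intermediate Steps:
Function('K')(h) = Add(4, Mul(2, h)) (Function('K')(h) = Add(4, Add(h, h)) = Add(4, Mul(2, h)))
Function('N')(S) = Mul(Rational(-1, 4), Pow(S, 2)) (Function('N')(S) = Mul(Rational(-1, 8), Mul(Mul(S, 2), S)) = Mul(Rational(-1, 8), Mul(Mul(2, S), S)) = Mul(Rational(-1, 8), Mul(2, Pow(S, 2))) = Mul(Rational(-1, 4), Pow(S, 2)))
Add(Add(Function('N')(-83), Function('K')(-162)), Function('a')(71, -68)) = Add(Add(Mul(Rational(-1, 4), Pow(-83, 2)), Add(4, Mul(2, -162))), 35) = Add(Add(Mul(Rational(-1, 4), 6889), Add(4, -324)), 35) = Add(Add(Rational(-6889, 4), -320), 35) = Add(Rational(-8169, 4), 35) = Rational(-8029, 4)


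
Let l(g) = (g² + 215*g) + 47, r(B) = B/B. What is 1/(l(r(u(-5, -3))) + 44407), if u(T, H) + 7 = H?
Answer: 1/44670 ≈ 2.2386e-5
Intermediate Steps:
u(T, H) = -7 + H
r(B) = 1
l(g) = 47 + g² + 215*g
1/(l(r(u(-5, -3))) + 44407) = 1/((47 + 1² + 215*1) + 44407) = 1/((47 + 1 + 215) + 44407) = 1/(263 + 44407) = 1/44670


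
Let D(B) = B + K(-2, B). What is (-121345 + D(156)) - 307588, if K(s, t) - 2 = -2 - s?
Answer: -428775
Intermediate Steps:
K(s, t) = -s (K(s, t) = 2 + (-2 - s) = -s)
D(B) = 2 + B (D(B) = B - 1*(-2) = B + 2 = 2 + B)
(-121345 + D(156)) - 307588 = (-121345 + (2 + 156)) - 307588 = (-121345 + 158) - 307588 = -121187 - 307588 = -428775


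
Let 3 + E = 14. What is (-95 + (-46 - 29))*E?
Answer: -1870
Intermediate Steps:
E = 11 (E = -3 + 14 = 11)
(-95 + (-46 - 29))*E = (-95 + (-46 - 29))*11 = (-95 - 75)*11 = -170*11 = -1870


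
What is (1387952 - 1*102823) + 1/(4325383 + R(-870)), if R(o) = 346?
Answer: 5559119784042/4325729 ≈ 1.2851e+6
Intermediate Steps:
(1387952 - 1*102823) + 1/(4325383 + R(-870)) = (1387952 - 1*102823) + 1/(4325383 + 346) = (1387952 - 102823) + 1/4325729 = 1285129 + 1/4325729 = 5559119784042/4325729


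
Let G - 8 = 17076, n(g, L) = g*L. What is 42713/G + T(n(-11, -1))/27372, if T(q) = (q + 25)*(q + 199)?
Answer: 108191273/38968604 ≈ 2.7764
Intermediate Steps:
n(g, L) = L*g
G = 17084 (G = 8 + 17076 = 17084)
T(q) = (25 + q)*(199 + q)
42713/G + T(n(-11, -1))/27372 = 42713/17084 + (4975 + (-1*(-11))**2 + 224*(-1*(-11)))/27372 = 42713*(1/17084) + (4975 + 11**2 + 224*11)*(1/27372) = 42713/17084 + (4975 + 121 + 2464)*(1/27372) = 42713/17084 + 7560*(1/27372) = 42713/17084 + 630/2281 = 108191273/38968604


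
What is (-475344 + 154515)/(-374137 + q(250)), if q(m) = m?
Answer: 106943/124629 ≈ 0.85809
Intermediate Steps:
(-475344 + 154515)/(-374137 + q(250)) = (-475344 + 154515)/(-374137 + 250) = -320829/(-373887) = -320829*(-1/373887) = 106943/124629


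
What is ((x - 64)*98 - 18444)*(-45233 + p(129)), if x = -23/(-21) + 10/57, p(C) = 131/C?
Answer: 21134101972/19 ≈ 1.1123e+9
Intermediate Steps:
x = 169/133 (x = -23*(-1/21) + 10*(1/57) = 23/21 + 10/57 = 169/133 ≈ 1.2707)
((x - 64)*98 - 18444)*(-45233 + p(129)) = ((169/133 - 64)*98 - 18444)*(-45233 + 131/129) = (-8343/133*98 - 18444)*(-45233 + 131*(1/129)) = (-116802/19 - 18444)*(-45233 + 131/129) = -467238/19*(-5834926/129) = 21134101972/19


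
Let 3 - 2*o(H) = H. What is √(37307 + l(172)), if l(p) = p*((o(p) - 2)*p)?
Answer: I*√2521709 ≈ 1588.0*I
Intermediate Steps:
o(H) = 3/2 - H/2
l(p) = p²*(-½ - p/2) (l(p) = p*(((3/2 - p/2) - 2)*p) = p*((-½ - p/2)*p) = p*(p*(-½ - p/2)) = p²*(-½ - p/2))
√(37307 + l(172)) = √(37307 + (½)*172²*(-1 - 1*172)) = √(37307 + (½)*29584*(-1 - 172)) = √(37307 + (½)*29584*(-173)) = √(37307 - 2559016) = √(-2521709) = I*√2521709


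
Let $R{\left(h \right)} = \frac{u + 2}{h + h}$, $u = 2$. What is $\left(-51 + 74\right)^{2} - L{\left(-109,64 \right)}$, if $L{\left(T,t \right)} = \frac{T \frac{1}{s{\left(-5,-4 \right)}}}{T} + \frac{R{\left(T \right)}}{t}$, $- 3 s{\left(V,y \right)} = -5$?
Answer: $\frac{9215301}{17440} \approx 528.4$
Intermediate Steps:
$s{\left(V,y \right)} = \frac{5}{3}$ ($s{\left(V,y \right)} = \left(- \frac{1}{3}\right) \left(-5\right) = \frac{5}{3}$)
$R{\left(h \right)} = \frac{2}{h}$ ($R{\left(h \right)} = \frac{2 + 2}{h + h} = \frac{4}{2 h} = 4 \frac{1}{2 h} = \frac{2}{h}$)
$L{\left(T,t \right)} = \frac{3}{5} + \frac{2}{T t}$ ($L{\left(T,t \right)} = \frac{T \frac{1}{\frac{5}{3}}}{T} + \frac{2 \frac{1}{T}}{t} = \frac{T \frac{3}{5}}{T} + \frac{2}{T t} = \frac{\frac{3}{5} T}{T} + \frac{2}{T t} = \frac{3}{5} + \frac{2}{T t}$)
$\left(-51 + 74\right)^{2} - L{\left(-109,64 \right)} = \left(-51 + 74\right)^{2} - \left(\frac{3}{5} + \frac{2}{\left(-109\right) 64}\right) = 23^{2} - \left(\frac{3}{5} + 2 \left(- \frac{1}{109}\right) \frac{1}{64}\right) = 529 - \left(\frac{3}{5} - \frac{1}{3488}\right) = 529 - \frac{10459}{17440} = \frac{9215301}{17440}$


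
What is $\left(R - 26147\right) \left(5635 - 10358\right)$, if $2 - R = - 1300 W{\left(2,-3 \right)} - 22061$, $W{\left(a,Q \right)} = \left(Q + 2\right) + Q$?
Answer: $43848332$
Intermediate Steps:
$W{\left(a,Q \right)} = 2 + 2 Q$ ($W{\left(a,Q \right)} = \left(2 + Q\right) + Q = 2 + 2 Q$)
$R = 16863$ ($R = 2 - \left(- 1300 \left(2 + 2 \left(-3\right)\right) - 22061\right) = 2 - \left(- 1300 \left(2 - 6\right) - 22061\right) = 2 - \left(\left(-1300\right) \left(-4\right) - 22061\right) = 2 - \left(5200 - 22061\right) = 2 - -16861 = 2 + 16861 = 16863$)
$\left(R - 26147\right) \left(5635 - 10358\right) = \left(16863 - 26147\right) \left(5635 - 10358\right) = \left(-9284\right) \left(-4723\right) = 43848332$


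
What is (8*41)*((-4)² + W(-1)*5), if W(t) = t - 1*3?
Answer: -1312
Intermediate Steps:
W(t) = -3 + t (W(t) = t - 3 = -3 + t)
(8*41)*((-4)² + W(-1)*5) = (8*41)*((-4)² + (-3 - 1)*5) = 328*(16 - 4*5) = 328*(16 - 20) = 328*(-4) = -1312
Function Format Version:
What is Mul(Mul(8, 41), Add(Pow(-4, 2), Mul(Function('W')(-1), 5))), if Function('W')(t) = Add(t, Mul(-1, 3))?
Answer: -1312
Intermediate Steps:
Function('W')(t) = Add(-3, t) (Function('W')(t) = Add(t, -3) = Add(-3, t))
Mul(Mul(8, 41), Add(Pow(-4, 2), Mul(Function('W')(-1), 5))) = Mul(Mul(8, 41), Add(Pow(-4, 2), Mul(Add(-3, -1), 5))) = Mul(328, Add(16, Mul(-4, 5))) = Mul(328, Add(16, -20)) = Mul(328, -4) = -1312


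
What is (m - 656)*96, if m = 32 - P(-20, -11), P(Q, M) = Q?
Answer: -57984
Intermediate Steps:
m = 52 (m = 32 - 1*(-20) = 32 + 20 = 52)
(m - 656)*96 = (52 - 656)*96 = -604*96 = -57984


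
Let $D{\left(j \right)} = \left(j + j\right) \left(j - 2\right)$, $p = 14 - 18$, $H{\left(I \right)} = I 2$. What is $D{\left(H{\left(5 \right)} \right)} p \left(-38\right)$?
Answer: $24320$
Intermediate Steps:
$H{\left(I \right)} = 2 I$
$p = -4$
$D{\left(j \right)} = 2 j \left(-2 + j\right)$
$D{\left(H{\left(5 \right)} \right)} p \left(-38\right) = 2 \cdot 2 \cdot 5 \left(-2 + 2 \cdot 5\right) \left(-4\right) \left(-38\right) = 2 \cdot 10 \left(-2 + 10\right) \left(-4\right) \left(-38\right) = 2 \cdot 10 \cdot 8 \left(-4\right) \left(-38\right) = 160 \left(-4\right) \left(-38\right) = \left(-640\right) \left(-38\right) = 24320$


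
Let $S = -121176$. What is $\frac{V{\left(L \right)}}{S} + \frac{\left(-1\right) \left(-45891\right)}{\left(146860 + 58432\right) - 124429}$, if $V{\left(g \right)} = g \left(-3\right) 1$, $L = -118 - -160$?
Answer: $\frac{309504253}{544369716} \approx 0.56855$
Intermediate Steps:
$L = 42$ ($L = -118 + 160 = 42$)
$V{\left(g \right)} = - 3 g$ ($V{\left(g \right)} = - 3 g 1 = - 3 g$)
$\frac{V{\left(L \right)}}{S} + \frac{\left(-1\right) \left(-45891\right)}{\left(146860 + 58432\right) - 124429} = \frac{\left(-3\right) 42}{-121176} + \frac{\left(-1\right) \left(-45891\right)}{\left(146860 + 58432\right) - 124429} = \left(-126\right) \left(- \frac{1}{121176}\right) + \frac{45891}{205292 - 124429} = \frac{7}{6732} + \frac{45891}{80863} = \frac{309504253}{544369716}$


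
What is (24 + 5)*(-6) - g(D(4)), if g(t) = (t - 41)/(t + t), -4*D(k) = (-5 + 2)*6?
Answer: -3059/18 ≈ -169.94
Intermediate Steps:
D(k) = 9/2 (D(k) = -(-5 + 2)*6/4 = -(-3)*6/4 = -1/4*(-18) = 9/2)
g(t) = (-41 + t)/(2*t) (g(t) = (-41 + t)/((2*t)) = (-41 + t)*(1/(2*t)) = (-41 + t)/(2*t))
(24 + 5)*(-6) - g(D(4)) = (24 + 5)*(-6) - (-41 + 9/2)/(2*9/2) = 29*(-6) - 2*(-73)/(2*9*2) = -174 - 1*(-73/18) = -174 + 73/18 = -3059/18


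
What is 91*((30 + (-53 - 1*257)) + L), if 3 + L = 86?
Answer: -17927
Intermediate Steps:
L = 83 (L = -3 + 86 = 83)
91*((30 + (-53 - 1*257)) + L) = 91*((30 + (-53 - 1*257)) + 83) = 91*((30 + (-53 - 257)) + 83) = 91*((30 - 310) + 83) = 91*(-280 + 83) = 91*(-197) = -17927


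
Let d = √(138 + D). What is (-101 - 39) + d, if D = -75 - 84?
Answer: -140 + I*√21 ≈ -140.0 + 4.5826*I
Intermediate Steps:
D = -159
d = I*√21 (d = √(138 - 159) = √(-21) = I*√21 ≈ 4.5826*I)
(-101 - 39) + d = (-101 - 39) + I*√21 = -140 + I*√21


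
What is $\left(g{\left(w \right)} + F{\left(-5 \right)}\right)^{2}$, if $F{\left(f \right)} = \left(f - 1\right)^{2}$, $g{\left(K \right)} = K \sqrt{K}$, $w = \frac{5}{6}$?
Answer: $\frac{280061}{216} + 10 \sqrt{30} \approx 1351.4$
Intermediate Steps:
$w = \frac{5}{6}$ ($w = 5 \cdot \frac{1}{6} = \frac{5}{6} \approx 0.83333$)
$g{\left(K \right)} = K^{\frac{3}{2}}$
$F{\left(f \right)} = \left(-1 + f\right)^{2}$
$\left(g{\left(w \right)} + F{\left(-5 \right)}\right)^{2} = \left(\left(\frac{5}{6}\right)^{\frac{3}{2}} + \left(-1 - 5\right)^{2}\right)^{2} = \left(\frac{5 \sqrt{30}}{36} + \left(-6\right)^{2}\right)^{2} = \left(\frac{5 \sqrt{30}}{36} + 36\right)^{2} = \left(36 + \frac{5 \sqrt{30}}{36}\right)^{2}$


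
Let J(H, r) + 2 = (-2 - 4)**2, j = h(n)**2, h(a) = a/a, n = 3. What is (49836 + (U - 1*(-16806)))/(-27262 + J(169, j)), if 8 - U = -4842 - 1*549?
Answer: -72041/27228 ≈ -2.6458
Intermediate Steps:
h(a) = 1
j = 1 (j = 1**2 = 1)
J(H, r) = 34 (J(H, r) = -2 + (-2 - 4)**2 = -2 + (-6)**2 = -2 + 36 = 34)
U = 5399 (U = 8 - (-4842 - 1*549) = 8 - (-4842 - 549) = 8 - 1*(-5391) = 8 + 5391 = 5399)
(49836 + (U - 1*(-16806)))/(-27262 + J(169, j)) = (49836 + (5399 - 1*(-16806)))/(-27262 + 34) = (49836 + (5399 + 16806))/(-27228) = (49836 + 22205)*(-1/27228) = 72041*(-1/27228) = -72041/27228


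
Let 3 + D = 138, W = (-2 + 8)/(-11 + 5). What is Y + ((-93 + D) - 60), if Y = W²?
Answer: -17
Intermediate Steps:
W = -1 (W = 6/(-6) = 6*(-⅙) = -1)
D = 135 (D = -3 + 138 = 135)
Y = 1 (Y = (-1)² = 1)
Y + ((-93 + D) - 60) = 1 + ((-93 + 135) - 60) = 1 + (42 - 60) = 1 - 18 = -17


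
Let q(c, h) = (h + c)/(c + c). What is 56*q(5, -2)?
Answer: 84/5 ≈ 16.800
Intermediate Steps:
q(c, h) = (c + h)/(2*c) (q(c, h) = (c + h)/((2*c)) = (c + h)*(1/(2*c)) = (c + h)/(2*c))
56*q(5, -2) = 56*((½)*(5 - 2)/5) = 56*((½)*(⅕)*3) = 56*(3/10) = 84/5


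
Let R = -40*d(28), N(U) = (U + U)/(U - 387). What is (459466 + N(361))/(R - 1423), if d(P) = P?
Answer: -5972697/33059 ≈ -180.67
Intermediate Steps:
N(U) = 2*U/(-387 + U) (N(U) = (2*U)/(-387 + U) = 2*U/(-387 + U))
R = -1120 (R = -40*28 = -1120)
(459466 + N(361))/(R - 1423) = (459466 + 2*361/(-387 + 361))/(-1120 - 1423) = (459466 + 2*361/(-26))/(-2543) = (459466 + 2*361*(-1/26))*(-1/2543) = (459466 - 361/13)*(-1/2543) = (5972697/13)*(-1/2543) = -5972697/33059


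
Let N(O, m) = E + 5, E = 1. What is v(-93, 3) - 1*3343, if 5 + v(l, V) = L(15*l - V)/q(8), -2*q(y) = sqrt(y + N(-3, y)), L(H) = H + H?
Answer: -3348 + 2796*sqrt(14)/7 ≈ -1853.5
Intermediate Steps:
L(H) = 2*H
N(O, m) = 6 (N(O, m) = 1 + 5 = 6)
q(y) = -sqrt(6 + y)/2 (q(y) = -sqrt(y + 6)/2 = -sqrt(6 + y)/2)
v(l, V) = -5 - sqrt(14)*(-2*V + 30*l)/7 (v(l, V) = -5 + (2*(15*l - V))/((-sqrt(6 + 8)/2)) = -5 + (2*(-V + 15*l))/((-sqrt(14)/2)) = -5 + (-2*V + 30*l)*(-sqrt(14)/7) = -5 - sqrt(14)*(-2*V + 30*l)/7)
v(-93, 3) - 1*3343 = (-5 + 2*sqrt(14)*(3 - 15*(-93))/7) - 1*3343 = (-5 + 2*sqrt(14)*(3 + 1395)/7) - 3343 = (-5 + (2/7)*sqrt(14)*1398) - 3343 = (-5 + 2796*sqrt(14)/7) - 3343 = -3348 + 2796*sqrt(14)/7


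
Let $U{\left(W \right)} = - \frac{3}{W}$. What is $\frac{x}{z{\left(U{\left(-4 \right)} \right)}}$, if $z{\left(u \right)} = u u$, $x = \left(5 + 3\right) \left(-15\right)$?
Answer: $- \frac{640}{3} \approx -213.33$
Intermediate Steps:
$x = -120$ ($x = 8 \left(-15\right) = -120$)
$z{\left(u \right)} = u^{2}$
$\frac{x}{z{\left(U{\left(-4 \right)} \right)}} = - \frac{120}{\left(- \frac{3}{-4}\right)^{2}} = - \frac{120}{\left(\left(-3\right) \left(- \frac{1}{4}\right)\right)^{2}} = - \frac{120}{\left(\frac{3}{4}\right)^{2}} = - \frac{120}{\frac{9}{16}} = \left(-120\right) \frac{16}{9} = - \frac{640}{3}$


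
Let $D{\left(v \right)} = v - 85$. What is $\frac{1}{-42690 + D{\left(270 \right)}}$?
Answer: $- \frac{1}{42505} \approx -2.3527 \cdot 10^{-5}$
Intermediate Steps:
$D{\left(v \right)} = -85 + v$
$\frac{1}{-42690 + D{\left(270 \right)}} = \frac{1}{-42690 + \left(-85 + 270\right)} = \frac{1}{-42690 + 185} = \frac{1}{-42505} = - \frac{1}{42505}$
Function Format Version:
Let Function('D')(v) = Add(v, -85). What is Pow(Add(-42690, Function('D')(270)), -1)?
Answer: Rational(-1, 42505) ≈ -2.3527e-5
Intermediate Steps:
Function('D')(v) = Add(-85, v)
Pow(Add(-42690, Function('D')(270)), -1) = Pow(Add(-42690, Add(-85, 270)), -1) = Pow(Add(-42690, 185), -1) = Pow(-42505, -1) = Rational(-1, 42505)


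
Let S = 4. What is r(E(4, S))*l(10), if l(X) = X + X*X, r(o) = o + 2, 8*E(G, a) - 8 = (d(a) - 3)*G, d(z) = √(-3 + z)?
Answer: 220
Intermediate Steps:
E(G, a) = 1 + G*(-3 + √(-3 + a))/8 (E(G, a) = 1 + ((√(-3 + a) - 3)*G)/8 = 1 + ((-3 + √(-3 + a))*G)/8 = 1 + (G*(-3 + √(-3 + a)))/8 = 1 + G*(-3 + √(-3 + a))/8)
r(o) = 2 + o
l(X) = X + X²
r(E(4, S))*l(10) = (2 + (1 - 3/8*4 + (⅛)*4*√(-3 + 4)))*(10*(1 + 10)) = (2 + (1 - 3/2 + (⅛)*4*√1))*(10*11) = (2 + (1 - 3/2 + (⅛)*4*1))*110 = (2 + (1 - 3/2 + ½))*110 = (2 + 0)*110 = 2*110 = 220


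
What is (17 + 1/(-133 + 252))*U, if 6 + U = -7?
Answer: -26312/119 ≈ -221.11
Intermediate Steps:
U = -13 (U = -6 - 7 = -13)
(17 + 1/(-133 + 252))*U = (17 + 1/(-133 + 252))*(-13) = (17 + 1/119)*(-13) = (2024/119)*(-13) = -26312/119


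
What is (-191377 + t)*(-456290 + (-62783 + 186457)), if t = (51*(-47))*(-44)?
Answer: 28574707944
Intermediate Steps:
t = 105468 (t = -2397*(-44) = 105468)
(-191377 + t)*(-456290 + (-62783 + 186457)) = (-191377 + 105468)*(-456290 + (-62783 + 186457)) = -85909*(-456290 + 123674) = -85909*(-332616) = 28574707944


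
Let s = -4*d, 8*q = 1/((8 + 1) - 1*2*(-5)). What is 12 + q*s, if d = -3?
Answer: 459/38 ≈ 12.079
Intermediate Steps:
q = 1/152 (q = 1/(8*((8 + 1) - 1*2*(-5))) = 1/(8*(9 - 2*(-5))) = 1/(8*(9 + 10)) = (1/8)/19 = (1/8)*(1/19) = 1/152 ≈ 0.0065789)
s = 12 (s = -4*(-3) = 12)
12 + q*s = 12 + (1/152)*12 = 12 + 3/38 = 459/38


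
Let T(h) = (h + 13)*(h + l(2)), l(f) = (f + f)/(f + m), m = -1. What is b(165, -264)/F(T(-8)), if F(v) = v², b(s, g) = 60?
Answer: 3/20 ≈ 0.15000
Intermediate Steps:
l(f) = 2*f/(-1 + f) (l(f) = (f + f)/(f - 1) = (2*f)/(-1 + f) = 2*f/(-1 + f))
T(h) = (4 + h)*(13 + h) (T(h) = (h + 13)*(h + 2*2/(-1 + 2)) = (13 + h)*(h + 2*2/1) = (13 + h)*(h + 2*2*1) = (13 + h)*(h + 4) = (13 + h)*(4 + h) = (4 + h)*(13 + h))
b(165, -264)/F(T(-8)) = 60/((52 + (-8)² + 17*(-8))²) = 60/((52 + 64 - 136)²) = 60/((-20)²) = 60/400 = 60*(1/400) = 3/20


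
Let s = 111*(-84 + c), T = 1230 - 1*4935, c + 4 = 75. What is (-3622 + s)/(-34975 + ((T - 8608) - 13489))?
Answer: 5065/60777 ≈ 0.083337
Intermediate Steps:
c = 71 (c = -4 + 75 = 71)
T = -3705 (T = 1230 - 4935 = -3705)
s = -1443 (s = 111*(-84 + 71) = 111*(-13) = -1443)
(-3622 + s)/(-34975 + ((T - 8608) - 13489)) = (-3622 - 1443)/(-34975 + ((-3705 - 8608) - 13489)) = -5065/(-34975 + (-12313 - 13489)) = -5065/(-34975 - 25802) = -5065/(-60777) = -5065*(-1/60777) = 5065/60777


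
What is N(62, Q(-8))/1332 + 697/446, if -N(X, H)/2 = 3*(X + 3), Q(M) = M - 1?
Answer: 31436/24753 ≈ 1.2700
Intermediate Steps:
Q(M) = -1 + M
N(X, H) = -18 - 6*X (N(X, H) = -6*(X + 3) = -6*(3 + X) = -2*(9 + 3*X) = -18 - 6*X)
N(62, Q(-8))/1332 + 697/446 = (-18 - 6*62)/1332 + 697/446 = (-18 - 372)*(1/1332) + 697*(1/446) = -390*1/1332 + 697/446 = -65/222 + 697/446 = 31436/24753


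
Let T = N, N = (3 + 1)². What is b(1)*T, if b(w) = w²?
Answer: 16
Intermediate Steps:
N = 16 (N = 4² = 16)
T = 16
b(1)*T = 1²*16 = 1*16 = 16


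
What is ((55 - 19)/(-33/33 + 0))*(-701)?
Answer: 25236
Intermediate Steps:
((55 - 19)/(-33/33 + 0))*(-701) = (36/(-33*1/33 + 0))*(-701) = (36/(-1 + 0))*(-701) = (36/(-1))*(-701) = (36*(-1))*(-701) = -36*(-701) = 25236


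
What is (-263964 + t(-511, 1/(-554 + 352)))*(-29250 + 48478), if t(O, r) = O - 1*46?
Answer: -5086209788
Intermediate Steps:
t(O, r) = -46 + O (t(O, r) = O - 46 = -46 + O)
(-263964 + t(-511, 1/(-554 + 352)))*(-29250 + 48478) = (-263964 + (-46 - 511))*(-29250 + 48478) = (-263964 - 557)*19228 = -264521*19228 = -5086209788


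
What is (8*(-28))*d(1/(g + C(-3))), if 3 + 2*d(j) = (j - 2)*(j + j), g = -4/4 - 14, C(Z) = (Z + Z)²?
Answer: 22480/63 ≈ 356.83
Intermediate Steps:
C(Z) = 4*Z² (C(Z) = (2*Z)² = 4*Z²)
g = -15 (g = -4*¼ - 14 = -1 - 14 = -15)
d(j) = -3/2 + j*(-2 + j) (d(j) = -3/2 + ((j - 2)*(j + j))/2 = -3/2 + ((-2 + j)*(2*j))/2 = -3/2 + (2*j*(-2 + j))/2 = -3/2 + j*(-2 + j))
(8*(-28))*d(1/(g + C(-3))) = (8*(-28))*(-3/2 + (1/(-15 + 4*(-3)²))² - 2/(-15 + 4*(-3)²)) = -224*(-3/2 + (1/(-15 + 4*9))² - 2/(-15 + 4*9)) = -224*(-3/2 + (1/(-15 + 36))² - 2/(-15 + 36)) = -224*(-3/2 + (1/21)² - 2/21) = -224*(-3/2 + (1/21)² - 2*1/21) = -224*(-3/2 + 1/441 - 2/21) = -224*(-1405/882) = 22480/63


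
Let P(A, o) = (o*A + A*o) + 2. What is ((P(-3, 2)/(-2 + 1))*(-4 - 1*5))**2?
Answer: 8100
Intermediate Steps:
P(A, o) = 2 + 2*A*o (P(A, o) = (A*o + A*o) + 2 = 2*A*o + 2 = 2 + 2*A*o)
((P(-3, 2)/(-2 + 1))*(-4 - 1*5))**2 = (((2 + 2*(-3)*2)/(-2 + 1))*(-4 - 1*5))**2 = (((2 - 12)/(-1))*(-4 - 5))**2 = (-10*(-1)*(-9))**2 = (10*(-9))**2 = (-90)**2 = 8100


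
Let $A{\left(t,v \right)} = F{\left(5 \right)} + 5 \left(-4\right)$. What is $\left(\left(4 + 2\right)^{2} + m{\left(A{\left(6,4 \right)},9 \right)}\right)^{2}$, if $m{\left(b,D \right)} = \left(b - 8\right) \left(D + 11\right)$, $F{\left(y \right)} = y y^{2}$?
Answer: $3904576$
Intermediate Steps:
$F{\left(y \right)} = y^{3}$
$A{\left(t,v \right)} = 105$ ($A{\left(t,v \right)} = 5^{3} + 5 \left(-4\right) = 125 - 20 = 105$)
$m{\left(b,D \right)} = \left(-8 + b\right) \left(11 + D\right)$
$\left(\left(4 + 2\right)^{2} + m{\left(A{\left(6,4 \right)},9 \right)}\right)^{2} = \left(\left(4 + 2\right)^{2} + \left(-88 - 72 + 11 \cdot 105 + 9 \cdot 105\right)\right)^{2} = \left(6^{2} + \left(-88 - 72 + 1155 + 945\right)\right)^{2} = \left(36 + 1940\right)^{2} = 1976^{2} = 3904576$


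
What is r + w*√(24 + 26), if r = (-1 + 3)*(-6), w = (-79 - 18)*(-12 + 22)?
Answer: -12 - 4850*√2 ≈ -6870.9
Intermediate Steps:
w = -970 (w = -97*10 = -970)
r = -12 (r = 2*(-6) = -12)
r + w*√(24 + 26) = -12 - 970*√(24 + 26) = -12 - 4850*√2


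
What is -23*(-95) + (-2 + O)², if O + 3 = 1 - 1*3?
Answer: 2234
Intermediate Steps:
O = -5 (O = -3 + (1 - 1*3) = -3 + (1 - 3) = -3 - 2 = -5)
-23*(-95) + (-2 + O)² = -23*(-95) + (-2 - 5)² = 2185 + (-7)² = 2185 + 49 = 2234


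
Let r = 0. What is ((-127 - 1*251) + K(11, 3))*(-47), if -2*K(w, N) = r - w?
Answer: 35015/2 ≈ 17508.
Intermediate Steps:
K(w, N) = w/2 (K(w, N) = -(0 - w)/2 = -(-1)*w/2 = w/2)
((-127 - 1*251) + K(11, 3))*(-47) = ((-127 - 1*251) + (½)*11)*(-47) = ((-127 - 251) + 11/2)*(-47) = (-378 + 11/2)*(-47) = -745/2*(-47) = 35015/2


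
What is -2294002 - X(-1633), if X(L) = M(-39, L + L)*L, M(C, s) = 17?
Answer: -2266241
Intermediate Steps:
X(L) = 17*L
-2294002 - X(-1633) = -2294002 - 17*(-1633) = -2294002 - 1*(-27761) = -2294002 + 27761 = -2266241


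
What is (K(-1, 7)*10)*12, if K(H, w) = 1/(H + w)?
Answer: 20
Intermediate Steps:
(K(-1, 7)*10)*12 = (10/(-1 + 7))*12 = (10/6)*12 = ((⅙)*10)*12 = (5/3)*12 = 20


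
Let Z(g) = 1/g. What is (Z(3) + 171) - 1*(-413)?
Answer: 1753/3 ≈ 584.33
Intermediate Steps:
(Z(3) + 171) - 1*(-413) = (1/3 + 171) - 1*(-413) = (⅓ + 171) + 413 = 514/3 + 413 = 1753/3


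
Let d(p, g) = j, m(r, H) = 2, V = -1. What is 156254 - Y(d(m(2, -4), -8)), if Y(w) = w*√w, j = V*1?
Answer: 156254 + I ≈ 1.5625e+5 + 1.0*I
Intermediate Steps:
j = -1 (j = -1*1 = -1)
d(p, g) = -1
Y(w) = w^(3/2)
156254 - Y(d(m(2, -4), -8)) = 156254 - (-1)^(3/2) = 156254 - (-1)*I = 156254 + I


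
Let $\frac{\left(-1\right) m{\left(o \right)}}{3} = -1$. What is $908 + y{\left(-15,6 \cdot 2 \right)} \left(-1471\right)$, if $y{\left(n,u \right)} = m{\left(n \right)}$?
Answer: $-3505$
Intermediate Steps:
$m{\left(o \right)} = 3$ ($m{\left(o \right)} = \left(-3\right) \left(-1\right) = 3$)
$y{\left(n,u \right)} = 3$
$908 + y{\left(-15,6 \cdot 2 \right)} \left(-1471\right) = 908 + 3 \left(-1471\right) = 908 - 4413 = -3505$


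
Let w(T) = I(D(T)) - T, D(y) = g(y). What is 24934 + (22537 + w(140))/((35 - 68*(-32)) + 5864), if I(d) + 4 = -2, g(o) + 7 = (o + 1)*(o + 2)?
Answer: 201364441/8075 ≈ 24937.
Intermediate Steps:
g(o) = -7 + (1 + o)*(2 + o) (g(o) = -7 + (o + 1)*(o + 2) = -7 + (1 + o)*(2 + o))
D(y) = -5 + y² + 3*y
I(d) = -6 (I(d) = -4 - 2 = -6)
w(T) = -6 - T
24934 + (22537 + w(140))/((35 - 68*(-32)) + 5864) = 24934 + (22537 + (-6 - 1*140))/((35 - 68*(-32)) + 5864) = 24934 + (22537 + (-6 - 140))/((35 + 2176) + 5864) = 24934 + (22537 - 146)/(2211 + 5864) = 24934 + 22391/8075 = 201364441/8075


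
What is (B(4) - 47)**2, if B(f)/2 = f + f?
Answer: 961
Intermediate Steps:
B(f) = 4*f (B(f) = 2*(f + f) = 2*(2*f) = 4*f)
(B(4) - 47)**2 = (4*4 - 47)**2 = (16 - 47)**2 = (-31)**2 = 961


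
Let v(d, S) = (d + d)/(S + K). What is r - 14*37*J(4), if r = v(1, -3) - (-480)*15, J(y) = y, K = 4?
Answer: 5130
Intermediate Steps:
v(d, S) = 2*d/(4 + S) (v(d, S) = (d + d)/(S + 4) = (2*d)/(4 + S) = 2*d/(4 + S))
r = 7202 (r = 2*1/(4 - 3) - (-480)*15 = 2*1/1 - 80*(-90) = 2*1*1 + 7200 = 2 + 7200 = 7202)
r - 14*37*J(4) = 7202 - 14*37*4 = 7202 - 518*4 = 7202 - 1*2072 = 7202 - 2072 = 5130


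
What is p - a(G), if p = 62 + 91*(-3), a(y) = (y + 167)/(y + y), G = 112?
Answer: -47543/224 ≈ -212.25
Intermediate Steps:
a(y) = (167 + y)/(2*y) (a(y) = (167 + y)/((2*y)) = (167 + y)*(1/(2*y)) = (167 + y)/(2*y))
p = -211 (p = 62 - 273 = -211)
p - a(G) = -211 - (167 + 112)/(2*112) = -211 - 279/(2*112) = -211 - 1*279/224 = -211 - 279/224 = -47543/224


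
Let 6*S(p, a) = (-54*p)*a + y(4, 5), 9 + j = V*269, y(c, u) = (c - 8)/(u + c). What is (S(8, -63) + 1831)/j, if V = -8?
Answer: -171907/58347 ≈ -2.9463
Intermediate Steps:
y(c, u) = (-8 + c)/(c + u)
j = -2161 (j = -9 - 8*269 = -9 - 2152 = -2161)
S(p, a) = -2/27 - 9*a*p (S(p, a) = ((-54*p)*a + (-8 + 4)/(4 + 5))/6 = (-54*a*p - 4/9)/6 = (-4/9 - 54*a*p)/6 = -2/27 - 9*a*p)
(S(8, -63) + 1831)/j = ((-2/27 - 9*(-63)*8) + 1831)/(-2161) = ((-2/27 + 4536) + 1831)*(-1/2161) = (122470/27 + 1831)*(-1/2161) = (171907/27)*(-1/2161) = -171907/58347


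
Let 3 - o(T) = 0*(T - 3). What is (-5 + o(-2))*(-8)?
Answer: 16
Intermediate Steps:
o(T) = 3 (o(T) = 3 - 0*(T - 3) = 3 - 0*(-3 + T) = 3 - 1*0 = 3 + 0 = 3)
(-5 + o(-2))*(-8) = (-5 + 3)*(-8) = -2*(-8) = 16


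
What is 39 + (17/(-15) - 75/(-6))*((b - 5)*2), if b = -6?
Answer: -3166/15 ≈ -211.07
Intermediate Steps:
39 + (17/(-15) - 75/(-6))*((b - 5)*2) = 39 + (17/(-15) - 75/(-6))*((-6 - 5)*2) = 39 + (17*(-1/15) - 75*(-⅙))*(-11*2) = 39 + (-17/15 + 25/2)*(-22) = 39 + (341/30)*(-22) = 39 - 3751/15 = -3166/15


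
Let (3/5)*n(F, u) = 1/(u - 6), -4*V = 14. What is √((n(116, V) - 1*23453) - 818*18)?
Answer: I*√124037643/57 ≈ 195.39*I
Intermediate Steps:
V = -7/2 (V = -¼*14 = -7/2 ≈ -3.5000)
n(F, u) = 5/(3*(-6 + u)) (n(F, u) = 5/(3*(u - 6)) = 5/(3*(-6 + u)))
√((n(116, V) - 1*23453) - 818*18) = √((5/(3*(-6 - 7/2)) - 1*23453) - 818*18) = √((5/(3*(-19/2)) - 23453) - 14724) = √(((5/3)*(-2/19) - 23453) - 14724) = √((-10/57 - 23453) - 14724) = √(-1336831/57 - 14724) = √(-2176099/57) = I*√124037643/57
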